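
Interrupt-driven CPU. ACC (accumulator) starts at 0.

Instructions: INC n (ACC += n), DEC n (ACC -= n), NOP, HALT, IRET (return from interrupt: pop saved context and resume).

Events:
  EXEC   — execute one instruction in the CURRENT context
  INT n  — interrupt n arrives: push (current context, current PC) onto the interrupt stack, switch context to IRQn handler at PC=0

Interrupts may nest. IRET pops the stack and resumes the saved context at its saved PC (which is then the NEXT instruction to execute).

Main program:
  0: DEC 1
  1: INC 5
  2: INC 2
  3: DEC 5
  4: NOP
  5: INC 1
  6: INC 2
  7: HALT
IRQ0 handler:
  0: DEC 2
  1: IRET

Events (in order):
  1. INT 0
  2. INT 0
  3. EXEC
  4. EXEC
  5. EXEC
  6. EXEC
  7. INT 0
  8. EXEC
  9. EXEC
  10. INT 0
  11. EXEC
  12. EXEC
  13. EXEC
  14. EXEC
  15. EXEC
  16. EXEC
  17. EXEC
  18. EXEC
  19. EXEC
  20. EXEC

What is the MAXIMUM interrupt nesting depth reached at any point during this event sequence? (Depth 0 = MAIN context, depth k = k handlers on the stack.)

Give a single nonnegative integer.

Event 1 (INT 0): INT 0 arrives: push (MAIN, PC=0), enter IRQ0 at PC=0 (depth now 1) [depth=1]
Event 2 (INT 0): INT 0 arrives: push (IRQ0, PC=0), enter IRQ0 at PC=0 (depth now 2) [depth=2]
Event 3 (EXEC): [IRQ0] PC=0: DEC 2 -> ACC=-2 [depth=2]
Event 4 (EXEC): [IRQ0] PC=1: IRET -> resume IRQ0 at PC=0 (depth now 1) [depth=1]
Event 5 (EXEC): [IRQ0] PC=0: DEC 2 -> ACC=-4 [depth=1]
Event 6 (EXEC): [IRQ0] PC=1: IRET -> resume MAIN at PC=0 (depth now 0) [depth=0]
Event 7 (INT 0): INT 0 arrives: push (MAIN, PC=0), enter IRQ0 at PC=0 (depth now 1) [depth=1]
Event 8 (EXEC): [IRQ0] PC=0: DEC 2 -> ACC=-6 [depth=1]
Event 9 (EXEC): [IRQ0] PC=1: IRET -> resume MAIN at PC=0 (depth now 0) [depth=0]
Event 10 (INT 0): INT 0 arrives: push (MAIN, PC=0), enter IRQ0 at PC=0 (depth now 1) [depth=1]
Event 11 (EXEC): [IRQ0] PC=0: DEC 2 -> ACC=-8 [depth=1]
Event 12 (EXEC): [IRQ0] PC=1: IRET -> resume MAIN at PC=0 (depth now 0) [depth=0]
Event 13 (EXEC): [MAIN] PC=0: DEC 1 -> ACC=-9 [depth=0]
Event 14 (EXEC): [MAIN] PC=1: INC 5 -> ACC=-4 [depth=0]
Event 15 (EXEC): [MAIN] PC=2: INC 2 -> ACC=-2 [depth=0]
Event 16 (EXEC): [MAIN] PC=3: DEC 5 -> ACC=-7 [depth=0]
Event 17 (EXEC): [MAIN] PC=4: NOP [depth=0]
Event 18 (EXEC): [MAIN] PC=5: INC 1 -> ACC=-6 [depth=0]
Event 19 (EXEC): [MAIN] PC=6: INC 2 -> ACC=-4 [depth=0]
Event 20 (EXEC): [MAIN] PC=7: HALT [depth=0]
Max depth observed: 2

Answer: 2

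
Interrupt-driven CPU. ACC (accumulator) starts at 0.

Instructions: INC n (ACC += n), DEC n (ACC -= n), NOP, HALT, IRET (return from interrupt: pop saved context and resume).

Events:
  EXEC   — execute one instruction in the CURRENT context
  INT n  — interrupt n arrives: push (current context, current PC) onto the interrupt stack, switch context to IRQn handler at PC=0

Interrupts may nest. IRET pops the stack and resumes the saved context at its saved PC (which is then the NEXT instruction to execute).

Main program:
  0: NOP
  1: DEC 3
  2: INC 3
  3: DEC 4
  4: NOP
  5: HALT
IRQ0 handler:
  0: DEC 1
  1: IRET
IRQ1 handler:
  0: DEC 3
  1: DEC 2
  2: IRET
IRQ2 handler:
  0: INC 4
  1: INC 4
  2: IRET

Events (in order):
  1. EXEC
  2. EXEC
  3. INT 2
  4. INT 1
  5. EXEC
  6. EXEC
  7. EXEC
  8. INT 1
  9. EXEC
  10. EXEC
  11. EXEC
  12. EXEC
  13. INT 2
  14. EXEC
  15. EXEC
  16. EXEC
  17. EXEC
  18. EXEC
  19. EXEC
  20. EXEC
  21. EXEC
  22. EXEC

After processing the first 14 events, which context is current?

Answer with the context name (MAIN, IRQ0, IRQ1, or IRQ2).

Event 1 (EXEC): [MAIN] PC=0: NOP
Event 2 (EXEC): [MAIN] PC=1: DEC 3 -> ACC=-3
Event 3 (INT 2): INT 2 arrives: push (MAIN, PC=2), enter IRQ2 at PC=0 (depth now 1)
Event 4 (INT 1): INT 1 arrives: push (IRQ2, PC=0), enter IRQ1 at PC=0 (depth now 2)
Event 5 (EXEC): [IRQ1] PC=0: DEC 3 -> ACC=-6
Event 6 (EXEC): [IRQ1] PC=1: DEC 2 -> ACC=-8
Event 7 (EXEC): [IRQ1] PC=2: IRET -> resume IRQ2 at PC=0 (depth now 1)
Event 8 (INT 1): INT 1 arrives: push (IRQ2, PC=0), enter IRQ1 at PC=0 (depth now 2)
Event 9 (EXEC): [IRQ1] PC=0: DEC 3 -> ACC=-11
Event 10 (EXEC): [IRQ1] PC=1: DEC 2 -> ACC=-13
Event 11 (EXEC): [IRQ1] PC=2: IRET -> resume IRQ2 at PC=0 (depth now 1)
Event 12 (EXEC): [IRQ2] PC=0: INC 4 -> ACC=-9
Event 13 (INT 2): INT 2 arrives: push (IRQ2, PC=1), enter IRQ2 at PC=0 (depth now 2)
Event 14 (EXEC): [IRQ2] PC=0: INC 4 -> ACC=-5

Answer: IRQ2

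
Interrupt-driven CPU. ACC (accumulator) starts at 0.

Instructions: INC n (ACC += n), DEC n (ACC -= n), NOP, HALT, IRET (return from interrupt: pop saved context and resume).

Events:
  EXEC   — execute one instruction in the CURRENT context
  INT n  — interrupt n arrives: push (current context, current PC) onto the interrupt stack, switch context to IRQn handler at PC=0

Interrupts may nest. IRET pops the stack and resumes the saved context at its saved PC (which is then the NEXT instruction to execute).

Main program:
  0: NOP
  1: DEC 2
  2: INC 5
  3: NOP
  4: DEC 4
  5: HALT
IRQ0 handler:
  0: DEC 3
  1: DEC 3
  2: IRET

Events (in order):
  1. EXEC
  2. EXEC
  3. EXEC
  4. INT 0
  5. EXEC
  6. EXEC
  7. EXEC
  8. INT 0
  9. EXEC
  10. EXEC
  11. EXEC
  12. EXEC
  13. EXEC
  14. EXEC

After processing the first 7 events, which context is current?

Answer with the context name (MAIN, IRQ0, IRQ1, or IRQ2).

Event 1 (EXEC): [MAIN] PC=0: NOP
Event 2 (EXEC): [MAIN] PC=1: DEC 2 -> ACC=-2
Event 3 (EXEC): [MAIN] PC=2: INC 5 -> ACC=3
Event 4 (INT 0): INT 0 arrives: push (MAIN, PC=3), enter IRQ0 at PC=0 (depth now 1)
Event 5 (EXEC): [IRQ0] PC=0: DEC 3 -> ACC=0
Event 6 (EXEC): [IRQ0] PC=1: DEC 3 -> ACC=-3
Event 7 (EXEC): [IRQ0] PC=2: IRET -> resume MAIN at PC=3 (depth now 0)

Answer: MAIN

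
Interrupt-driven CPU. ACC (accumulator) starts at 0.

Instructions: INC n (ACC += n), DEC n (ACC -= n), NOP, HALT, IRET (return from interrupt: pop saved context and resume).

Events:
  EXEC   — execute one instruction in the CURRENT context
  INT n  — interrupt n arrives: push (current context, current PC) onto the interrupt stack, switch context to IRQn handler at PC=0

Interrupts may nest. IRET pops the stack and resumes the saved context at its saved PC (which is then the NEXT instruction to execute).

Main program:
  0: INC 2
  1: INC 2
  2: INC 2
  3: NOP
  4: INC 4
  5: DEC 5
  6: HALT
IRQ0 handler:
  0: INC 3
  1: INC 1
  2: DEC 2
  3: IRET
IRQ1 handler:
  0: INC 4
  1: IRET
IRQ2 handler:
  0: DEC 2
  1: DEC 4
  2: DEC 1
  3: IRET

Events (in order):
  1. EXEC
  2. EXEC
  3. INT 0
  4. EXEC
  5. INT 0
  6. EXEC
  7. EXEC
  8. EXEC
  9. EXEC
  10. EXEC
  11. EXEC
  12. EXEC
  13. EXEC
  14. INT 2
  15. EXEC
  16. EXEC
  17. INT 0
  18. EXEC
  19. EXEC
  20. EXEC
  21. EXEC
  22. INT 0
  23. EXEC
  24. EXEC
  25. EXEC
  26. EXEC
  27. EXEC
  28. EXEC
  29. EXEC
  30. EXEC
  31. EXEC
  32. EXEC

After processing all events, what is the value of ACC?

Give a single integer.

Event 1 (EXEC): [MAIN] PC=0: INC 2 -> ACC=2
Event 2 (EXEC): [MAIN] PC=1: INC 2 -> ACC=4
Event 3 (INT 0): INT 0 arrives: push (MAIN, PC=2), enter IRQ0 at PC=0 (depth now 1)
Event 4 (EXEC): [IRQ0] PC=0: INC 3 -> ACC=7
Event 5 (INT 0): INT 0 arrives: push (IRQ0, PC=1), enter IRQ0 at PC=0 (depth now 2)
Event 6 (EXEC): [IRQ0] PC=0: INC 3 -> ACC=10
Event 7 (EXEC): [IRQ0] PC=1: INC 1 -> ACC=11
Event 8 (EXEC): [IRQ0] PC=2: DEC 2 -> ACC=9
Event 9 (EXEC): [IRQ0] PC=3: IRET -> resume IRQ0 at PC=1 (depth now 1)
Event 10 (EXEC): [IRQ0] PC=1: INC 1 -> ACC=10
Event 11 (EXEC): [IRQ0] PC=2: DEC 2 -> ACC=8
Event 12 (EXEC): [IRQ0] PC=3: IRET -> resume MAIN at PC=2 (depth now 0)
Event 13 (EXEC): [MAIN] PC=2: INC 2 -> ACC=10
Event 14 (INT 2): INT 2 arrives: push (MAIN, PC=3), enter IRQ2 at PC=0 (depth now 1)
Event 15 (EXEC): [IRQ2] PC=0: DEC 2 -> ACC=8
Event 16 (EXEC): [IRQ2] PC=1: DEC 4 -> ACC=4
Event 17 (INT 0): INT 0 arrives: push (IRQ2, PC=2), enter IRQ0 at PC=0 (depth now 2)
Event 18 (EXEC): [IRQ0] PC=0: INC 3 -> ACC=7
Event 19 (EXEC): [IRQ0] PC=1: INC 1 -> ACC=8
Event 20 (EXEC): [IRQ0] PC=2: DEC 2 -> ACC=6
Event 21 (EXEC): [IRQ0] PC=3: IRET -> resume IRQ2 at PC=2 (depth now 1)
Event 22 (INT 0): INT 0 arrives: push (IRQ2, PC=2), enter IRQ0 at PC=0 (depth now 2)
Event 23 (EXEC): [IRQ0] PC=0: INC 3 -> ACC=9
Event 24 (EXEC): [IRQ0] PC=1: INC 1 -> ACC=10
Event 25 (EXEC): [IRQ0] PC=2: DEC 2 -> ACC=8
Event 26 (EXEC): [IRQ0] PC=3: IRET -> resume IRQ2 at PC=2 (depth now 1)
Event 27 (EXEC): [IRQ2] PC=2: DEC 1 -> ACC=7
Event 28 (EXEC): [IRQ2] PC=3: IRET -> resume MAIN at PC=3 (depth now 0)
Event 29 (EXEC): [MAIN] PC=3: NOP
Event 30 (EXEC): [MAIN] PC=4: INC 4 -> ACC=11
Event 31 (EXEC): [MAIN] PC=5: DEC 5 -> ACC=6
Event 32 (EXEC): [MAIN] PC=6: HALT

Answer: 6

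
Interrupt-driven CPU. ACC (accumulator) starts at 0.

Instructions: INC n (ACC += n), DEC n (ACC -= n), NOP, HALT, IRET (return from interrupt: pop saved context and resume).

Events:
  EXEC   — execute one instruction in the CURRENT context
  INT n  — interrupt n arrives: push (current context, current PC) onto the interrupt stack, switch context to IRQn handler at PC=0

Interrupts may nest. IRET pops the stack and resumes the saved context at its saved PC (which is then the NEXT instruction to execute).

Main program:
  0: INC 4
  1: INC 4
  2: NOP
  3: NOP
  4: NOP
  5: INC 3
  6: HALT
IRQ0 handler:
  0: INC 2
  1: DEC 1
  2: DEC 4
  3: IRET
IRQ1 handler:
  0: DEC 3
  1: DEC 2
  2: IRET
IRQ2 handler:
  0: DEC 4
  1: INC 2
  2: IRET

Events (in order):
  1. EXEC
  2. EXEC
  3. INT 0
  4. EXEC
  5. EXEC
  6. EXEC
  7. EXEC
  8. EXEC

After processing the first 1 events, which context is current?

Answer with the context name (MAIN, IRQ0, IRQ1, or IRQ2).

Answer: MAIN

Derivation:
Event 1 (EXEC): [MAIN] PC=0: INC 4 -> ACC=4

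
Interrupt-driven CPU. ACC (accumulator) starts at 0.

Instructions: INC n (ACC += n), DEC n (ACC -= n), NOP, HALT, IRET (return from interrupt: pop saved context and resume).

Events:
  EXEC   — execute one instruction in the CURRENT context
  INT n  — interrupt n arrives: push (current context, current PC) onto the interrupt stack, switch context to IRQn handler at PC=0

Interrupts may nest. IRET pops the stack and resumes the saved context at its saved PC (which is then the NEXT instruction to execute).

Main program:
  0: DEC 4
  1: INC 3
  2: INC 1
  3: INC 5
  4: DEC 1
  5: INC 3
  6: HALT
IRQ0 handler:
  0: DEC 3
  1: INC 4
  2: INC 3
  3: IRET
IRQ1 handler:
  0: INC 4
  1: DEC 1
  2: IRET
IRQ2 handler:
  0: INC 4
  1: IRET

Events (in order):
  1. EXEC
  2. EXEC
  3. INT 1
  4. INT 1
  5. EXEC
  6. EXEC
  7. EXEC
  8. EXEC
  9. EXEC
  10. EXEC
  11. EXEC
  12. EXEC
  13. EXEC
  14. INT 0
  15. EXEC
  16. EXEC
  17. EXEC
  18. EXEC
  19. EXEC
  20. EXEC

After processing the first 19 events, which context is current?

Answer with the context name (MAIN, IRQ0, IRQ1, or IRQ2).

Answer: MAIN

Derivation:
Event 1 (EXEC): [MAIN] PC=0: DEC 4 -> ACC=-4
Event 2 (EXEC): [MAIN] PC=1: INC 3 -> ACC=-1
Event 3 (INT 1): INT 1 arrives: push (MAIN, PC=2), enter IRQ1 at PC=0 (depth now 1)
Event 4 (INT 1): INT 1 arrives: push (IRQ1, PC=0), enter IRQ1 at PC=0 (depth now 2)
Event 5 (EXEC): [IRQ1] PC=0: INC 4 -> ACC=3
Event 6 (EXEC): [IRQ1] PC=1: DEC 1 -> ACC=2
Event 7 (EXEC): [IRQ1] PC=2: IRET -> resume IRQ1 at PC=0 (depth now 1)
Event 8 (EXEC): [IRQ1] PC=0: INC 4 -> ACC=6
Event 9 (EXEC): [IRQ1] PC=1: DEC 1 -> ACC=5
Event 10 (EXEC): [IRQ1] PC=2: IRET -> resume MAIN at PC=2 (depth now 0)
Event 11 (EXEC): [MAIN] PC=2: INC 1 -> ACC=6
Event 12 (EXEC): [MAIN] PC=3: INC 5 -> ACC=11
Event 13 (EXEC): [MAIN] PC=4: DEC 1 -> ACC=10
Event 14 (INT 0): INT 0 arrives: push (MAIN, PC=5), enter IRQ0 at PC=0 (depth now 1)
Event 15 (EXEC): [IRQ0] PC=0: DEC 3 -> ACC=7
Event 16 (EXEC): [IRQ0] PC=1: INC 4 -> ACC=11
Event 17 (EXEC): [IRQ0] PC=2: INC 3 -> ACC=14
Event 18 (EXEC): [IRQ0] PC=3: IRET -> resume MAIN at PC=5 (depth now 0)
Event 19 (EXEC): [MAIN] PC=5: INC 3 -> ACC=17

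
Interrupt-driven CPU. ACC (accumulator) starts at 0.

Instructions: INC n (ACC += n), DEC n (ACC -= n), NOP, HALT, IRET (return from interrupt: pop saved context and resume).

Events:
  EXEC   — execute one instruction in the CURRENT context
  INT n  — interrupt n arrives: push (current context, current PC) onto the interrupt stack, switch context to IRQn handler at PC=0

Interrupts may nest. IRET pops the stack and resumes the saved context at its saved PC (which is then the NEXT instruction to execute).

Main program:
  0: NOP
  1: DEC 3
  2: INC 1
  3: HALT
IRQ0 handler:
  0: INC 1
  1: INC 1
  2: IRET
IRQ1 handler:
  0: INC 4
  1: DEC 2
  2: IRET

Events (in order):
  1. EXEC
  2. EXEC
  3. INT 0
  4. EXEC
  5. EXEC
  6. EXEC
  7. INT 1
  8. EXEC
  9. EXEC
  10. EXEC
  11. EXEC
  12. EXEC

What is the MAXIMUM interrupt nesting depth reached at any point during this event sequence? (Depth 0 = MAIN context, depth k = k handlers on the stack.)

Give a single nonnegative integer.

Answer: 1

Derivation:
Event 1 (EXEC): [MAIN] PC=0: NOP [depth=0]
Event 2 (EXEC): [MAIN] PC=1: DEC 3 -> ACC=-3 [depth=0]
Event 3 (INT 0): INT 0 arrives: push (MAIN, PC=2), enter IRQ0 at PC=0 (depth now 1) [depth=1]
Event 4 (EXEC): [IRQ0] PC=0: INC 1 -> ACC=-2 [depth=1]
Event 5 (EXEC): [IRQ0] PC=1: INC 1 -> ACC=-1 [depth=1]
Event 6 (EXEC): [IRQ0] PC=2: IRET -> resume MAIN at PC=2 (depth now 0) [depth=0]
Event 7 (INT 1): INT 1 arrives: push (MAIN, PC=2), enter IRQ1 at PC=0 (depth now 1) [depth=1]
Event 8 (EXEC): [IRQ1] PC=0: INC 4 -> ACC=3 [depth=1]
Event 9 (EXEC): [IRQ1] PC=1: DEC 2 -> ACC=1 [depth=1]
Event 10 (EXEC): [IRQ1] PC=2: IRET -> resume MAIN at PC=2 (depth now 0) [depth=0]
Event 11 (EXEC): [MAIN] PC=2: INC 1 -> ACC=2 [depth=0]
Event 12 (EXEC): [MAIN] PC=3: HALT [depth=0]
Max depth observed: 1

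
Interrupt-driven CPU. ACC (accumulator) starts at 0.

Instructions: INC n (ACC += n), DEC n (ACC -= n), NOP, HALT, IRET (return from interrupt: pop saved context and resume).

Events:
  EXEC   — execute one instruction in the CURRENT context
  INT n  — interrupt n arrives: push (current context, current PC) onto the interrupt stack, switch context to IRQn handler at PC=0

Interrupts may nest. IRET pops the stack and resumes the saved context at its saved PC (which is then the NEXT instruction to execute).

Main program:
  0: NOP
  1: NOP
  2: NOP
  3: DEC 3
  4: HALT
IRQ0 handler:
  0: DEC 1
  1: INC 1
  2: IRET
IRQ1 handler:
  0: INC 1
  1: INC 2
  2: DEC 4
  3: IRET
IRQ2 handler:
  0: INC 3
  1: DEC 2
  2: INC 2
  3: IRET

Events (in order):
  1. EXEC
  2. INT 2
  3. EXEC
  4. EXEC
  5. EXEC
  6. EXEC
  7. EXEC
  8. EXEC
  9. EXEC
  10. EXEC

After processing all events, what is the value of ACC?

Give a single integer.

Answer: 0

Derivation:
Event 1 (EXEC): [MAIN] PC=0: NOP
Event 2 (INT 2): INT 2 arrives: push (MAIN, PC=1), enter IRQ2 at PC=0 (depth now 1)
Event 3 (EXEC): [IRQ2] PC=0: INC 3 -> ACC=3
Event 4 (EXEC): [IRQ2] PC=1: DEC 2 -> ACC=1
Event 5 (EXEC): [IRQ2] PC=2: INC 2 -> ACC=3
Event 6 (EXEC): [IRQ2] PC=3: IRET -> resume MAIN at PC=1 (depth now 0)
Event 7 (EXEC): [MAIN] PC=1: NOP
Event 8 (EXEC): [MAIN] PC=2: NOP
Event 9 (EXEC): [MAIN] PC=3: DEC 3 -> ACC=0
Event 10 (EXEC): [MAIN] PC=4: HALT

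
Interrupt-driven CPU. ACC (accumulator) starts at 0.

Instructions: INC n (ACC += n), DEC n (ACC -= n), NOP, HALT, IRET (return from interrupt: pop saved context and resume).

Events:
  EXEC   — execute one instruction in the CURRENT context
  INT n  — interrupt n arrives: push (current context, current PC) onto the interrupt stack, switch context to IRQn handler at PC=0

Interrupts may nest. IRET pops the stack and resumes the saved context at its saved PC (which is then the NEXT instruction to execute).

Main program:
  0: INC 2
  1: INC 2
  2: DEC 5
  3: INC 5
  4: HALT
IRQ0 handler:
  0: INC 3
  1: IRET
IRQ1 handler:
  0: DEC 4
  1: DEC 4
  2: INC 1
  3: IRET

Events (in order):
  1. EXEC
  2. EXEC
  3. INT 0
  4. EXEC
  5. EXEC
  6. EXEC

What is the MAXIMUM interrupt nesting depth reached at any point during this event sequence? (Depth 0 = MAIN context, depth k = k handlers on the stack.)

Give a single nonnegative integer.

Event 1 (EXEC): [MAIN] PC=0: INC 2 -> ACC=2 [depth=0]
Event 2 (EXEC): [MAIN] PC=1: INC 2 -> ACC=4 [depth=0]
Event 3 (INT 0): INT 0 arrives: push (MAIN, PC=2), enter IRQ0 at PC=0 (depth now 1) [depth=1]
Event 4 (EXEC): [IRQ0] PC=0: INC 3 -> ACC=7 [depth=1]
Event 5 (EXEC): [IRQ0] PC=1: IRET -> resume MAIN at PC=2 (depth now 0) [depth=0]
Event 6 (EXEC): [MAIN] PC=2: DEC 5 -> ACC=2 [depth=0]
Max depth observed: 1

Answer: 1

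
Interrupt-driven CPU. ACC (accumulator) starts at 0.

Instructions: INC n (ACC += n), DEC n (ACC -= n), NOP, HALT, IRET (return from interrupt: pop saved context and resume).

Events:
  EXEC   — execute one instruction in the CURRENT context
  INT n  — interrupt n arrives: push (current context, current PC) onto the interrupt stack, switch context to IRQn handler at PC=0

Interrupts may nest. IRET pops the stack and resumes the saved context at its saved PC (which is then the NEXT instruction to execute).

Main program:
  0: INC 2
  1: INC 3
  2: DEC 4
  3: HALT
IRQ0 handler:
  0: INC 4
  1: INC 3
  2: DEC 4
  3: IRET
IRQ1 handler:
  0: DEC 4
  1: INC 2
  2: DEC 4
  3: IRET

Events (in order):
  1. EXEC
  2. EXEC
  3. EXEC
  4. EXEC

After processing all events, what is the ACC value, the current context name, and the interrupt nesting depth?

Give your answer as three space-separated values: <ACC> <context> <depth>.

Event 1 (EXEC): [MAIN] PC=0: INC 2 -> ACC=2
Event 2 (EXEC): [MAIN] PC=1: INC 3 -> ACC=5
Event 3 (EXEC): [MAIN] PC=2: DEC 4 -> ACC=1
Event 4 (EXEC): [MAIN] PC=3: HALT

Answer: 1 MAIN 0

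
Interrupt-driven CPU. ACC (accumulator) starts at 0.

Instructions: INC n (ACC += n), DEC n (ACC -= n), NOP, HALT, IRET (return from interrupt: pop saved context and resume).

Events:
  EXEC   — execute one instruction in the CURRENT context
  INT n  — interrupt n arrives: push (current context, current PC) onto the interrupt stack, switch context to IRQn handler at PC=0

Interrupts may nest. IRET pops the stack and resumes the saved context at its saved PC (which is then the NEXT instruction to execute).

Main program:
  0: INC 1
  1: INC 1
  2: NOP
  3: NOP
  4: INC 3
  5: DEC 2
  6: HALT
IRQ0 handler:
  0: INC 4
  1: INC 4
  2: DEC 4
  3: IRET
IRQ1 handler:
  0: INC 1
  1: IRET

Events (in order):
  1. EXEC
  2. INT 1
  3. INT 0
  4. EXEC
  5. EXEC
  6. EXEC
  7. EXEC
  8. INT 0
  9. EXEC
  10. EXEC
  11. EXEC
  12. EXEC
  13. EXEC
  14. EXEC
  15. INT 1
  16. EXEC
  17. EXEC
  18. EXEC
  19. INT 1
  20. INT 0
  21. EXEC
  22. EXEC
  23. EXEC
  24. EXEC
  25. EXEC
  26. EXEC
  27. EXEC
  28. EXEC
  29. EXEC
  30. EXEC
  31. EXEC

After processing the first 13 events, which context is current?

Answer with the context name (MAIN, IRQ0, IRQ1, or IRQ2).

Event 1 (EXEC): [MAIN] PC=0: INC 1 -> ACC=1
Event 2 (INT 1): INT 1 arrives: push (MAIN, PC=1), enter IRQ1 at PC=0 (depth now 1)
Event 3 (INT 0): INT 0 arrives: push (IRQ1, PC=0), enter IRQ0 at PC=0 (depth now 2)
Event 4 (EXEC): [IRQ0] PC=0: INC 4 -> ACC=5
Event 5 (EXEC): [IRQ0] PC=1: INC 4 -> ACC=9
Event 6 (EXEC): [IRQ0] PC=2: DEC 4 -> ACC=5
Event 7 (EXEC): [IRQ0] PC=3: IRET -> resume IRQ1 at PC=0 (depth now 1)
Event 8 (INT 0): INT 0 arrives: push (IRQ1, PC=0), enter IRQ0 at PC=0 (depth now 2)
Event 9 (EXEC): [IRQ0] PC=0: INC 4 -> ACC=9
Event 10 (EXEC): [IRQ0] PC=1: INC 4 -> ACC=13
Event 11 (EXEC): [IRQ0] PC=2: DEC 4 -> ACC=9
Event 12 (EXEC): [IRQ0] PC=3: IRET -> resume IRQ1 at PC=0 (depth now 1)
Event 13 (EXEC): [IRQ1] PC=0: INC 1 -> ACC=10

Answer: IRQ1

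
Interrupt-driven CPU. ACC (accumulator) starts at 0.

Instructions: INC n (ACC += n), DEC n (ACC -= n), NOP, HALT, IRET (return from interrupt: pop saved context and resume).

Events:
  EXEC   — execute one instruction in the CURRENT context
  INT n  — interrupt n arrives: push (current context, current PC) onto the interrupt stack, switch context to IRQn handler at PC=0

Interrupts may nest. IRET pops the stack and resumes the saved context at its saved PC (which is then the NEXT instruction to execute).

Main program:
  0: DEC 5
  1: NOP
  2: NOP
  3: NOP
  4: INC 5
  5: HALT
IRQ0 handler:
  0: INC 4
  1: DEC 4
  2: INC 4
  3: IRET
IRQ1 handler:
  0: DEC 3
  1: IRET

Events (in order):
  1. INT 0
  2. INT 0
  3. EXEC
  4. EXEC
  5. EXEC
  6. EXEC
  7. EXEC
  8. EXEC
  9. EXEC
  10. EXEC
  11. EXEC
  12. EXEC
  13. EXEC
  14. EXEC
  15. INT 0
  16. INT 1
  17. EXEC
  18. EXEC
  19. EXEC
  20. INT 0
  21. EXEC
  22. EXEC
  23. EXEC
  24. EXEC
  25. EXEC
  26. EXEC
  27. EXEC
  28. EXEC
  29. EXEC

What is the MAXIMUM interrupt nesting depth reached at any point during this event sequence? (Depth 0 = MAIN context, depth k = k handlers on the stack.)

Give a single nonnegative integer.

Answer: 2

Derivation:
Event 1 (INT 0): INT 0 arrives: push (MAIN, PC=0), enter IRQ0 at PC=0 (depth now 1) [depth=1]
Event 2 (INT 0): INT 0 arrives: push (IRQ0, PC=0), enter IRQ0 at PC=0 (depth now 2) [depth=2]
Event 3 (EXEC): [IRQ0] PC=0: INC 4 -> ACC=4 [depth=2]
Event 4 (EXEC): [IRQ0] PC=1: DEC 4 -> ACC=0 [depth=2]
Event 5 (EXEC): [IRQ0] PC=2: INC 4 -> ACC=4 [depth=2]
Event 6 (EXEC): [IRQ0] PC=3: IRET -> resume IRQ0 at PC=0 (depth now 1) [depth=1]
Event 7 (EXEC): [IRQ0] PC=0: INC 4 -> ACC=8 [depth=1]
Event 8 (EXEC): [IRQ0] PC=1: DEC 4 -> ACC=4 [depth=1]
Event 9 (EXEC): [IRQ0] PC=2: INC 4 -> ACC=8 [depth=1]
Event 10 (EXEC): [IRQ0] PC=3: IRET -> resume MAIN at PC=0 (depth now 0) [depth=0]
Event 11 (EXEC): [MAIN] PC=0: DEC 5 -> ACC=3 [depth=0]
Event 12 (EXEC): [MAIN] PC=1: NOP [depth=0]
Event 13 (EXEC): [MAIN] PC=2: NOP [depth=0]
Event 14 (EXEC): [MAIN] PC=3: NOP [depth=0]
Event 15 (INT 0): INT 0 arrives: push (MAIN, PC=4), enter IRQ0 at PC=0 (depth now 1) [depth=1]
Event 16 (INT 1): INT 1 arrives: push (IRQ0, PC=0), enter IRQ1 at PC=0 (depth now 2) [depth=2]
Event 17 (EXEC): [IRQ1] PC=0: DEC 3 -> ACC=0 [depth=2]
Event 18 (EXEC): [IRQ1] PC=1: IRET -> resume IRQ0 at PC=0 (depth now 1) [depth=1]
Event 19 (EXEC): [IRQ0] PC=0: INC 4 -> ACC=4 [depth=1]
Event 20 (INT 0): INT 0 arrives: push (IRQ0, PC=1), enter IRQ0 at PC=0 (depth now 2) [depth=2]
Event 21 (EXEC): [IRQ0] PC=0: INC 4 -> ACC=8 [depth=2]
Event 22 (EXEC): [IRQ0] PC=1: DEC 4 -> ACC=4 [depth=2]
Event 23 (EXEC): [IRQ0] PC=2: INC 4 -> ACC=8 [depth=2]
Event 24 (EXEC): [IRQ0] PC=3: IRET -> resume IRQ0 at PC=1 (depth now 1) [depth=1]
Event 25 (EXEC): [IRQ0] PC=1: DEC 4 -> ACC=4 [depth=1]
Event 26 (EXEC): [IRQ0] PC=2: INC 4 -> ACC=8 [depth=1]
Event 27 (EXEC): [IRQ0] PC=3: IRET -> resume MAIN at PC=4 (depth now 0) [depth=0]
Event 28 (EXEC): [MAIN] PC=4: INC 5 -> ACC=13 [depth=0]
Event 29 (EXEC): [MAIN] PC=5: HALT [depth=0]
Max depth observed: 2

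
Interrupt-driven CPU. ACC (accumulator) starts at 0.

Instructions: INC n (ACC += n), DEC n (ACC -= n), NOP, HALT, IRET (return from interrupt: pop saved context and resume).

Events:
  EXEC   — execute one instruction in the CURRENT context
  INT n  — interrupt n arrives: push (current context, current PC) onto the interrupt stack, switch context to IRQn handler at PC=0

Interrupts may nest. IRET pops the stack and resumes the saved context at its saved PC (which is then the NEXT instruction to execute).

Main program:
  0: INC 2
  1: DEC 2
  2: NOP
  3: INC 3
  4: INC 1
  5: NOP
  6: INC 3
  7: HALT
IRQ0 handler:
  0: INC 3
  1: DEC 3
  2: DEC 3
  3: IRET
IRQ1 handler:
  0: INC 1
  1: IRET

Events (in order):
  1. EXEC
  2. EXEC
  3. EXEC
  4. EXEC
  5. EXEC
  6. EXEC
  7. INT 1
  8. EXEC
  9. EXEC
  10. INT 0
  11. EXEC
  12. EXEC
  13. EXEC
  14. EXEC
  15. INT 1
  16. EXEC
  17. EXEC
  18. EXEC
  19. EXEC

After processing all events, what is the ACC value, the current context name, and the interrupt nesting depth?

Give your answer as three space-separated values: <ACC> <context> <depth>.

Answer: 6 MAIN 0

Derivation:
Event 1 (EXEC): [MAIN] PC=0: INC 2 -> ACC=2
Event 2 (EXEC): [MAIN] PC=1: DEC 2 -> ACC=0
Event 3 (EXEC): [MAIN] PC=2: NOP
Event 4 (EXEC): [MAIN] PC=3: INC 3 -> ACC=3
Event 5 (EXEC): [MAIN] PC=4: INC 1 -> ACC=4
Event 6 (EXEC): [MAIN] PC=5: NOP
Event 7 (INT 1): INT 1 arrives: push (MAIN, PC=6), enter IRQ1 at PC=0 (depth now 1)
Event 8 (EXEC): [IRQ1] PC=0: INC 1 -> ACC=5
Event 9 (EXEC): [IRQ1] PC=1: IRET -> resume MAIN at PC=6 (depth now 0)
Event 10 (INT 0): INT 0 arrives: push (MAIN, PC=6), enter IRQ0 at PC=0 (depth now 1)
Event 11 (EXEC): [IRQ0] PC=0: INC 3 -> ACC=8
Event 12 (EXEC): [IRQ0] PC=1: DEC 3 -> ACC=5
Event 13 (EXEC): [IRQ0] PC=2: DEC 3 -> ACC=2
Event 14 (EXEC): [IRQ0] PC=3: IRET -> resume MAIN at PC=6 (depth now 0)
Event 15 (INT 1): INT 1 arrives: push (MAIN, PC=6), enter IRQ1 at PC=0 (depth now 1)
Event 16 (EXEC): [IRQ1] PC=0: INC 1 -> ACC=3
Event 17 (EXEC): [IRQ1] PC=1: IRET -> resume MAIN at PC=6 (depth now 0)
Event 18 (EXEC): [MAIN] PC=6: INC 3 -> ACC=6
Event 19 (EXEC): [MAIN] PC=7: HALT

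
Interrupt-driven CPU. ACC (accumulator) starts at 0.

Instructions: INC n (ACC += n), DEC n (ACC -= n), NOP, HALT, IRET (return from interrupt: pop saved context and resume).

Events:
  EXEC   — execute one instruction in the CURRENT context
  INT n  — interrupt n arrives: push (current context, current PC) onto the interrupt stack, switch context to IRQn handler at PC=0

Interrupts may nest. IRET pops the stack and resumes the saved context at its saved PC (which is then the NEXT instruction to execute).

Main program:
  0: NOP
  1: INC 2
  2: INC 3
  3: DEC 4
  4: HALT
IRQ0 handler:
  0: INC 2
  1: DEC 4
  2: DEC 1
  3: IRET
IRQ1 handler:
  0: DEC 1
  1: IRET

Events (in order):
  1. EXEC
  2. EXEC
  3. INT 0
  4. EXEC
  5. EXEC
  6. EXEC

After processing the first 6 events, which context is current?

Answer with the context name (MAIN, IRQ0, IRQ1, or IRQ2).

Answer: IRQ0

Derivation:
Event 1 (EXEC): [MAIN] PC=0: NOP
Event 2 (EXEC): [MAIN] PC=1: INC 2 -> ACC=2
Event 3 (INT 0): INT 0 arrives: push (MAIN, PC=2), enter IRQ0 at PC=0 (depth now 1)
Event 4 (EXEC): [IRQ0] PC=0: INC 2 -> ACC=4
Event 5 (EXEC): [IRQ0] PC=1: DEC 4 -> ACC=0
Event 6 (EXEC): [IRQ0] PC=2: DEC 1 -> ACC=-1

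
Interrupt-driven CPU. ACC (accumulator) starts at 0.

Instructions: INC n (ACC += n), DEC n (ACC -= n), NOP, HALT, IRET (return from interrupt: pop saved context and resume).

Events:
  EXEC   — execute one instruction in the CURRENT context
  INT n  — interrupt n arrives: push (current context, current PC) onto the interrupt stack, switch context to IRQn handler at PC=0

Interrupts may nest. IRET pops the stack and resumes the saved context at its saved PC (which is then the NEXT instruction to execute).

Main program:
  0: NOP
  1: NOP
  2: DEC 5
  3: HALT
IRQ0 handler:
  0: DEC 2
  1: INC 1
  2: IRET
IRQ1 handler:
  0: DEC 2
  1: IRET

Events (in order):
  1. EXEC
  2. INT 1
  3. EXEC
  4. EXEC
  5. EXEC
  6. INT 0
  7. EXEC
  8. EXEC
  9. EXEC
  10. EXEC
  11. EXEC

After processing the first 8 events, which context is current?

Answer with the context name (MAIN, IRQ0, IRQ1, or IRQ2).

Answer: IRQ0

Derivation:
Event 1 (EXEC): [MAIN] PC=0: NOP
Event 2 (INT 1): INT 1 arrives: push (MAIN, PC=1), enter IRQ1 at PC=0 (depth now 1)
Event 3 (EXEC): [IRQ1] PC=0: DEC 2 -> ACC=-2
Event 4 (EXEC): [IRQ1] PC=1: IRET -> resume MAIN at PC=1 (depth now 0)
Event 5 (EXEC): [MAIN] PC=1: NOP
Event 6 (INT 0): INT 0 arrives: push (MAIN, PC=2), enter IRQ0 at PC=0 (depth now 1)
Event 7 (EXEC): [IRQ0] PC=0: DEC 2 -> ACC=-4
Event 8 (EXEC): [IRQ0] PC=1: INC 1 -> ACC=-3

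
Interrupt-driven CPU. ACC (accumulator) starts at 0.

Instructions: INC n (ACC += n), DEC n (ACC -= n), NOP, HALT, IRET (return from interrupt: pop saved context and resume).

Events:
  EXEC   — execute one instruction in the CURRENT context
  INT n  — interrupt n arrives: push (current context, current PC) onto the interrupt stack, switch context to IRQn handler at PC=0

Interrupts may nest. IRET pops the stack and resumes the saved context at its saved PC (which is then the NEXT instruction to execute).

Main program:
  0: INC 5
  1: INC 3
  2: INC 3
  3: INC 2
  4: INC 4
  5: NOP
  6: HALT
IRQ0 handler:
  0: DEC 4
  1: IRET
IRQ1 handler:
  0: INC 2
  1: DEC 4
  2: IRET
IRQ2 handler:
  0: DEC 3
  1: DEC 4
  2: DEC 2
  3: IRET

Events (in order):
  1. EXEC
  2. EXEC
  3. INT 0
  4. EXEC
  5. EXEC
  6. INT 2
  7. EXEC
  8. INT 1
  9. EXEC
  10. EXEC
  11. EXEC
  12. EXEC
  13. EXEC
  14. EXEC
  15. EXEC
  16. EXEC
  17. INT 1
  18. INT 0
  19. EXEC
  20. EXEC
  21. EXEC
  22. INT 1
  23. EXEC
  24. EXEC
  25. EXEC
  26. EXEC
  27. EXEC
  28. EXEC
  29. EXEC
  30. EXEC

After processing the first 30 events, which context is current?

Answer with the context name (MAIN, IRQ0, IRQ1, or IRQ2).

Answer: MAIN

Derivation:
Event 1 (EXEC): [MAIN] PC=0: INC 5 -> ACC=5
Event 2 (EXEC): [MAIN] PC=1: INC 3 -> ACC=8
Event 3 (INT 0): INT 0 arrives: push (MAIN, PC=2), enter IRQ0 at PC=0 (depth now 1)
Event 4 (EXEC): [IRQ0] PC=0: DEC 4 -> ACC=4
Event 5 (EXEC): [IRQ0] PC=1: IRET -> resume MAIN at PC=2 (depth now 0)
Event 6 (INT 2): INT 2 arrives: push (MAIN, PC=2), enter IRQ2 at PC=0 (depth now 1)
Event 7 (EXEC): [IRQ2] PC=0: DEC 3 -> ACC=1
Event 8 (INT 1): INT 1 arrives: push (IRQ2, PC=1), enter IRQ1 at PC=0 (depth now 2)
Event 9 (EXEC): [IRQ1] PC=0: INC 2 -> ACC=3
Event 10 (EXEC): [IRQ1] PC=1: DEC 4 -> ACC=-1
Event 11 (EXEC): [IRQ1] PC=2: IRET -> resume IRQ2 at PC=1 (depth now 1)
Event 12 (EXEC): [IRQ2] PC=1: DEC 4 -> ACC=-5
Event 13 (EXEC): [IRQ2] PC=2: DEC 2 -> ACC=-7
Event 14 (EXEC): [IRQ2] PC=3: IRET -> resume MAIN at PC=2 (depth now 0)
Event 15 (EXEC): [MAIN] PC=2: INC 3 -> ACC=-4
Event 16 (EXEC): [MAIN] PC=3: INC 2 -> ACC=-2
Event 17 (INT 1): INT 1 arrives: push (MAIN, PC=4), enter IRQ1 at PC=0 (depth now 1)
Event 18 (INT 0): INT 0 arrives: push (IRQ1, PC=0), enter IRQ0 at PC=0 (depth now 2)
Event 19 (EXEC): [IRQ0] PC=0: DEC 4 -> ACC=-6
Event 20 (EXEC): [IRQ0] PC=1: IRET -> resume IRQ1 at PC=0 (depth now 1)
Event 21 (EXEC): [IRQ1] PC=0: INC 2 -> ACC=-4
Event 22 (INT 1): INT 1 arrives: push (IRQ1, PC=1), enter IRQ1 at PC=0 (depth now 2)
Event 23 (EXEC): [IRQ1] PC=0: INC 2 -> ACC=-2
Event 24 (EXEC): [IRQ1] PC=1: DEC 4 -> ACC=-6
Event 25 (EXEC): [IRQ1] PC=2: IRET -> resume IRQ1 at PC=1 (depth now 1)
Event 26 (EXEC): [IRQ1] PC=1: DEC 4 -> ACC=-10
Event 27 (EXEC): [IRQ1] PC=2: IRET -> resume MAIN at PC=4 (depth now 0)
Event 28 (EXEC): [MAIN] PC=4: INC 4 -> ACC=-6
Event 29 (EXEC): [MAIN] PC=5: NOP
Event 30 (EXEC): [MAIN] PC=6: HALT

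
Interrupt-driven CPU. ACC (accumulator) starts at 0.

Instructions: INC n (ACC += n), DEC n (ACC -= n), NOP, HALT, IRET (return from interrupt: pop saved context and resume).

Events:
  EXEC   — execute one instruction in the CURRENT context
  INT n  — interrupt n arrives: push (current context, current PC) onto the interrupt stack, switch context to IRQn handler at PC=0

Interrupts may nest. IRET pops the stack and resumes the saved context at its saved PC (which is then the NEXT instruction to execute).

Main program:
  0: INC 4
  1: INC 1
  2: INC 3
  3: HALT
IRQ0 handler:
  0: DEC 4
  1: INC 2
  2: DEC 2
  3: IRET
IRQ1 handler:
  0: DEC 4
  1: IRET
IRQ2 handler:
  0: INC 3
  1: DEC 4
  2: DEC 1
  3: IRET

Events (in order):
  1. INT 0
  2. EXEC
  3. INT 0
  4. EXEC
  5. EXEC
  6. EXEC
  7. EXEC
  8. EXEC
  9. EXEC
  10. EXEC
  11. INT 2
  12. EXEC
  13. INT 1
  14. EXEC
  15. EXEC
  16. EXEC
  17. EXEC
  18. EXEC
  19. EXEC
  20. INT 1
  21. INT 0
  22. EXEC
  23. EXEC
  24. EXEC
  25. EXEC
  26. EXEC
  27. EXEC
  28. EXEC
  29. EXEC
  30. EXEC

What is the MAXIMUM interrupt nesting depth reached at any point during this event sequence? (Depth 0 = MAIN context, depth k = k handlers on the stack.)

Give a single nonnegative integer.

Answer: 2

Derivation:
Event 1 (INT 0): INT 0 arrives: push (MAIN, PC=0), enter IRQ0 at PC=0 (depth now 1) [depth=1]
Event 2 (EXEC): [IRQ0] PC=0: DEC 4 -> ACC=-4 [depth=1]
Event 3 (INT 0): INT 0 arrives: push (IRQ0, PC=1), enter IRQ0 at PC=0 (depth now 2) [depth=2]
Event 4 (EXEC): [IRQ0] PC=0: DEC 4 -> ACC=-8 [depth=2]
Event 5 (EXEC): [IRQ0] PC=1: INC 2 -> ACC=-6 [depth=2]
Event 6 (EXEC): [IRQ0] PC=2: DEC 2 -> ACC=-8 [depth=2]
Event 7 (EXEC): [IRQ0] PC=3: IRET -> resume IRQ0 at PC=1 (depth now 1) [depth=1]
Event 8 (EXEC): [IRQ0] PC=1: INC 2 -> ACC=-6 [depth=1]
Event 9 (EXEC): [IRQ0] PC=2: DEC 2 -> ACC=-8 [depth=1]
Event 10 (EXEC): [IRQ0] PC=3: IRET -> resume MAIN at PC=0 (depth now 0) [depth=0]
Event 11 (INT 2): INT 2 arrives: push (MAIN, PC=0), enter IRQ2 at PC=0 (depth now 1) [depth=1]
Event 12 (EXEC): [IRQ2] PC=0: INC 3 -> ACC=-5 [depth=1]
Event 13 (INT 1): INT 1 arrives: push (IRQ2, PC=1), enter IRQ1 at PC=0 (depth now 2) [depth=2]
Event 14 (EXEC): [IRQ1] PC=0: DEC 4 -> ACC=-9 [depth=2]
Event 15 (EXEC): [IRQ1] PC=1: IRET -> resume IRQ2 at PC=1 (depth now 1) [depth=1]
Event 16 (EXEC): [IRQ2] PC=1: DEC 4 -> ACC=-13 [depth=1]
Event 17 (EXEC): [IRQ2] PC=2: DEC 1 -> ACC=-14 [depth=1]
Event 18 (EXEC): [IRQ2] PC=3: IRET -> resume MAIN at PC=0 (depth now 0) [depth=0]
Event 19 (EXEC): [MAIN] PC=0: INC 4 -> ACC=-10 [depth=0]
Event 20 (INT 1): INT 1 arrives: push (MAIN, PC=1), enter IRQ1 at PC=0 (depth now 1) [depth=1]
Event 21 (INT 0): INT 0 arrives: push (IRQ1, PC=0), enter IRQ0 at PC=0 (depth now 2) [depth=2]
Event 22 (EXEC): [IRQ0] PC=0: DEC 4 -> ACC=-14 [depth=2]
Event 23 (EXEC): [IRQ0] PC=1: INC 2 -> ACC=-12 [depth=2]
Event 24 (EXEC): [IRQ0] PC=2: DEC 2 -> ACC=-14 [depth=2]
Event 25 (EXEC): [IRQ0] PC=3: IRET -> resume IRQ1 at PC=0 (depth now 1) [depth=1]
Event 26 (EXEC): [IRQ1] PC=0: DEC 4 -> ACC=-18 [depth=1]
Event 27 (EXEC): [IRQ1] PC=1: IRET -> resume MAIN at PC=1 (depth now 0) [depth=0]
Event 28 (EXEC): [MAIN] PC=1: INC 1 -> ACC=-17 [depth=0]
Event 29 (EXEC): [MAIN] PC=2: INC 3 -> ACC=-14 [depth=0]
Event 30 (EXEC): [MAIN] PC=3: HALT [depth=0]
Max depth observed: 2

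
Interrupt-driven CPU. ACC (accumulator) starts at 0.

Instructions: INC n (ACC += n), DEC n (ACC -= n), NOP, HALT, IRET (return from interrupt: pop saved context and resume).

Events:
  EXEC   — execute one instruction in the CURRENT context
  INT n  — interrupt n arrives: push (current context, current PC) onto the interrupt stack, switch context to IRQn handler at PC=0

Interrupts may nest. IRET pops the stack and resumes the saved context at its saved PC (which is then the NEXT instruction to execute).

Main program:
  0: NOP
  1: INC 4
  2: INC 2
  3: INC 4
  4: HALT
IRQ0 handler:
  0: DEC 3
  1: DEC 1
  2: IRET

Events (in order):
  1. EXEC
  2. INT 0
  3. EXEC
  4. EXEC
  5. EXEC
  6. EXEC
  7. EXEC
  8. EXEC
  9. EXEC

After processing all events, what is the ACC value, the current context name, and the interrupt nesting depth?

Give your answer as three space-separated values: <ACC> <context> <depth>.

Event 1 (EXEC): [MAIN] PC=0: NOP
Event 2 (INT 0): INT 0 arrives: push (MAIN, PC=1), enter IRQ0 at PC=0 (depth now 1)
Event 3 (EXEC): [IRQ0] PC=0: DEC 3 -> ACC=-3
Event 4 (EXEC): [IRQ0] PC=1: DEC 1 -> ACC=-4
Event 5 (EXEC): [IRQ0] PC=2: IRET -> resume MAIN at PC=1 (depth now 0)
Event 6 (EXEC): [MAIN] PC=1: INC 4 -> ACC=0
Event 7 (EXEC): [MAIN] PC=2: INC 2 -> ACC=2
Event 8 (EXEC): [MAIN] PC=3: INC 4 -> ACC=6
Event 9 (EXEC): [MAIN] PC=4: HALT

Answer: 6 MAIN 0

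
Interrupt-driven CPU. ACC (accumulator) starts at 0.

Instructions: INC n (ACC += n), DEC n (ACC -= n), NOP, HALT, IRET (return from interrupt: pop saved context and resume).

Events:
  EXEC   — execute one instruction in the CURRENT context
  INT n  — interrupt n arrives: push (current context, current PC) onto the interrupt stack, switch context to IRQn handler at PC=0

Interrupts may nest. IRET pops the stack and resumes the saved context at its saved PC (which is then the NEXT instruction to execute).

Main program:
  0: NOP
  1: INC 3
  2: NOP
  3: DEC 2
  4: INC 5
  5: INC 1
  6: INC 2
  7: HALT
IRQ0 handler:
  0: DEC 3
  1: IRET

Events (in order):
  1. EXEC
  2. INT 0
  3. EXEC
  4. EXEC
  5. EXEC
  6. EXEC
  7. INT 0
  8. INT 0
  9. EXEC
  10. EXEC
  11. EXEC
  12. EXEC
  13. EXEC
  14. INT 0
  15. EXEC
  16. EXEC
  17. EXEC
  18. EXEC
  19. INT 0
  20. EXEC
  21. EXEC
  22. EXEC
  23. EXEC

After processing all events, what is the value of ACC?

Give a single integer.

Answer: -6

Derivation:
Event 1 (EXEC): [MAIN] PC=0: NOP
Event 2 (INT 0): INT 0 arrives: push (MAIN, PC=1), enter IRQ0 at PC=0 (depth now 1)
Event 3 (EXEC): [IRQ0] PC=0: DEC 3 -> ACC=-3
Event 4 (EXEC): [IRQ0] PC=1: IRET -> resume MAIN at PC=1 (depth now 0)
Event 5 (EXEC): [MAIN] PC=1: INC 3 -> ACC=0
Event 6 (EXEC): [MAIN] PC=2: NOP
Event 7 (INT 0): INT 0 arrives: push (MAIN, PC=3), enter IRQ0 at PC=0 (depth now 1)
Event 8 (INT 0): INT 0 arrives: push (IRQ0, PC=0), enter IRQ0 at PC=0 (depth now 2)
Event 9 (EXEC): [IRQ0] PC=0: DEC 3 -> ACC=-3
Event 10 (EXEC): [IRQ0] PC=1: IRET -> resume IRQ0 at PC=0 (depth now 1)
Event 11 (EXEC): [IRQ0] PC=0: DEC 3 -> ACC=-6
Event 12 (EXEC): [IRQ0] PC=1: IRET -> resume MAIN at PC=3 (depth now 0)
Event 13 (EXEC): [MAIN] PC=3: DEC 2 -> ACC=-8
Event 14 (INT 0): INT 0 arrives: push (MAIN, PC=4), enter IRQ0 at PC=0 (depth now 1)
Event 15 (EXEC): [IRQ0] PC=0: DEC 3 -> ACC=-11
Event 16 (EXEC): [IRQ0] PC=1: IRET -> resume MAIN at PC=4 (depth now 0)
Event 17 (EXEC): [MAIN] PC=4: INC 5 -> ACC=-6
Event 18 (EXEC): [MAIN] PC=5: INC 1 -> ACC=-5
Event 19 (INT 0): INT 0 arrives: push (MAIN, PC=6), enter IRQ0 at PC=0 (depth now 1)
Event 20 (EXEC): [IRQ0] PC=0: DEC 3 -> ACC=-8
Event 21 (EXEC): [IRQ0] PC=1: IRET -> resume MAIN at PC=6 (depth now 0)
Event 22 (EXEC): [MAIN] PC=6: INC 2 -> ACC=-6
Event 23 (EXEC): [MAIN] PC=7: HALT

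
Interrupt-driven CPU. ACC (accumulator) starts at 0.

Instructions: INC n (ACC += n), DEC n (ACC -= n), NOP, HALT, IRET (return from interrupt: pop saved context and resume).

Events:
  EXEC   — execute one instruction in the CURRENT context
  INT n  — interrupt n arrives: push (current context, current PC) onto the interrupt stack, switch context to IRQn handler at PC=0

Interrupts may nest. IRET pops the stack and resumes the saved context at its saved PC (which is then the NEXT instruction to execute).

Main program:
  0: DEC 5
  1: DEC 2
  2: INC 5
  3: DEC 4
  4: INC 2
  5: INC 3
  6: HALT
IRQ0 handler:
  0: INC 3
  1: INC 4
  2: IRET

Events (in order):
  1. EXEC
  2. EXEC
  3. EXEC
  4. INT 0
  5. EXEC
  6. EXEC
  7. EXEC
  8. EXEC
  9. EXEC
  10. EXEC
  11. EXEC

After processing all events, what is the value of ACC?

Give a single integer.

Answer: 6

Derivation:
Event 1 (EXEC): [MAIN] PC=0: DEC 5 -> ACC=-5
Event 2 (EXEC): [MAIN] PC=1: DEC 2 -> ACC=-7
Event 3 (EXEC): [MAIN] PC=2: INC 5 -> ACC=-2
Event 4 (INT 0): INT 0 arrives: push (MAIN, PC=3), enter IRQ0 at PC=0 (depth now 1)
Event 5 (EXEC): [IRQ0] PC=0: INC 3 -> ACC=1
Event 6 (EXEC): [IRQ0] PC=1: INC 4 -> ACC=5
Event 7 (EXEC): [IRQ0] PC=2: IRET -> resume MAIN at PC=3 (depth now 0)
Event 8 (EXEC): [MAIN] PC=3: DEC 4 -> ACC=1
Event 9 (EXEC): [MAIN] PC=4: INC 2 -> ACC=3
Event 10 (EXEC): [MAIN] PC=5: INC 3 -> ACC=6
Event 11 (EXEC): [MAIN] PC=6: HALT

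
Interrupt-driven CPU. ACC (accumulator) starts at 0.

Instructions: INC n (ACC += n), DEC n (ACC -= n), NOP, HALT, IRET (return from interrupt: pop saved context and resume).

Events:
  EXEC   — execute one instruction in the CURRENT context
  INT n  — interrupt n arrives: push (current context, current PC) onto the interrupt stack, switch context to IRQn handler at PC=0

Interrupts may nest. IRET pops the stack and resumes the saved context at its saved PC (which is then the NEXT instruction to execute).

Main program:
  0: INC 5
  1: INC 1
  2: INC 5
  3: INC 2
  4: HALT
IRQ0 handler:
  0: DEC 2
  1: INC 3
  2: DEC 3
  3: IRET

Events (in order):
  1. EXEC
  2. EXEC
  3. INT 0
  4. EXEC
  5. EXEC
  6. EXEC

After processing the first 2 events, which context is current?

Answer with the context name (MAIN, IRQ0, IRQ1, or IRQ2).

Event 1 (EXEC): [MAIN] PC=0: INC 5 -> ACC=5
Event 2 (EXEC): [MAIN] PC=1: INC 1 -> ACC=6

Answer: MAIN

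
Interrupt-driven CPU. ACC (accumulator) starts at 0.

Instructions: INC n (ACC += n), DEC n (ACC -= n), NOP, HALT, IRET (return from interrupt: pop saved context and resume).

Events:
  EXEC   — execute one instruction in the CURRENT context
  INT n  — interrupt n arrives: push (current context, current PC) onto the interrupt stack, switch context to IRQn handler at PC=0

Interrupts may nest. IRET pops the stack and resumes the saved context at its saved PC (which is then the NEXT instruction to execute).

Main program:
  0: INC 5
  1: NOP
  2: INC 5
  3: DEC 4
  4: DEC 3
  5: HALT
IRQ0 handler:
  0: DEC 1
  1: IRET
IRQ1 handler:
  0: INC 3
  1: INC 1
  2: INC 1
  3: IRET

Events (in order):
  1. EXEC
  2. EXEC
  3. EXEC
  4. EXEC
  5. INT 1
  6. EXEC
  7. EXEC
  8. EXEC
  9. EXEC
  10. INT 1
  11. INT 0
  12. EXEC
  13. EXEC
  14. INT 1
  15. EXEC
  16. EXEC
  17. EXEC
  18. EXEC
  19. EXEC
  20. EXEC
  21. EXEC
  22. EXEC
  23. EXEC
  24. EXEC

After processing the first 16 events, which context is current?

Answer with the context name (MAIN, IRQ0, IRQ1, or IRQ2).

Answer: IRQ1

Derivation:
Event 1 (EXEC): [MAIN] PC=0: INC 5 -> ACC=5
Event 2 (EXEC): [MAIN] PC=1: NOP
Event 3 (EXEC): [MAIN] PC=2: INC 5 -> ACC=10
Event 4 (EXEC): [MAIN] PC=3: DEC 4 -> ACC=6
Event 5 (INT 1): INT 1 arrives: push (MAIN, PC=4), enter IRQ1 at PC=0 (depth now 1)
Event 6 (EXEC): [IRQ1] PC=0: INC 3 -> ACC=9
Event 7 (EXEC): [IRQ1] PC=1: INC 1 -> ACC=10
Event 8 (EXEC): [IRQ1] PC=2: INC 1 -> ACC=11
Event 9 (EXEC): [IRQ1] PC=3: IRET -> resume MAIN at PC=4 (depth now 0)
Event 10 (INT 1): INT 1 arrives: push (MAIN, PC=4), enter IRQ1 at PC=0 (depth now 1)
Event 11 (INT 0): INT 0 arrives: push (IRQ1, PC=0), enter IRQ0 at PC=0 (depth now 2)
Event 12 (EXEC): [IRQ0] PC=0: DEC 1 -> ACC=10
Event 13 (EXEC): [IRQ0] PC=1: IRET -> resume IRQ1 at PC=0 (depth now 1)
Event 14 (INT 1): INT 1 arrives: push (IRQ1, PC=0), enter IRQ1 at PC=0 (depth now 2)
Event 15 (EXEC): [IRQ1] PC=0: INC 3 -> ACC=13
Event 16 (EXEC): [IRQ1] PC=1: INC 1 -> ACC=14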